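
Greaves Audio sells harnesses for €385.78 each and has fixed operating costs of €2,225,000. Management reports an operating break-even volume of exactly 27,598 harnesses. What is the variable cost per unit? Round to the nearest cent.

€305.16

Contribution per unit must be FC / Q = €2,225,000 / 27,598 = €80.6218.
Hence VC = price − CM = €385.78 − €80.6218 = €305.16.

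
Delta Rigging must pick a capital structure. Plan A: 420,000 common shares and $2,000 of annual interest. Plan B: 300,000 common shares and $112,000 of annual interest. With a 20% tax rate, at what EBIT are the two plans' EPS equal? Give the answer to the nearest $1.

At indifference, (EBIT − 2,000)(1 − t)/420,000 = (EBIT − 112,000)(1 − t)/300,000.
Cancelling (1 − t) and cross-multiplying: 300,000·(EBIT − 2,000) = 420,000·(EBIT − 112,000).
EBIT × (420,000 − 300,000) = 112,000 × 420,000 − 2,000 × 300,000 = 46,440,000,000, so EBIT = 46,440,000,000 ÷ 120,000 = 387,000.00.

$387,000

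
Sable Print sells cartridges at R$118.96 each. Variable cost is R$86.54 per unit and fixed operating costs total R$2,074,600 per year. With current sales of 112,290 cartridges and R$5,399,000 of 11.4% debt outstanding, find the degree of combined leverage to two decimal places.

Contribution at this volume is 112,290 × R$32.42 = R$3,640,441.80.
Subtracting fixed costs: EBIT = R$3,640,441.80 − R$2,074,600 = R$1,565,841.80. Interest = R$615,486.00.
DOL = R$3,640,441.80 ÷ R$1,565,841.80 = 2.3249; DFL = R$1,565,841.80 ÷ R$950,355.80 = 1.6476.
DCL = DOL × DFL = 2.3249 × 1.6476 = 3.8305.

3.83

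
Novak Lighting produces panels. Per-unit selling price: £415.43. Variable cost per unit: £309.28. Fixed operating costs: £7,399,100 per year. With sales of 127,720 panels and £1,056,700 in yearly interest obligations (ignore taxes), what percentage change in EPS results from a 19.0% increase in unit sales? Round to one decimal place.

Total contribution margin = 127,720 × £106.15 = £13,557,478.00.
Operating income = contribution − fixed costs = £13,557,478.00 − £7,399,100 = £6,158,378.00.
Interest = £1,056,700.00, so EBIT − I = £5,101,678.00.
Degree of combined leverage = contribution ÷ (EBIT − I) = £13,557,478.00 ÷ £5,101,678.00 = 2.6575.
%ΔEPS = DCL × %ΔSales = 2.6575 × +19.0% = +50.5%.

+50.5%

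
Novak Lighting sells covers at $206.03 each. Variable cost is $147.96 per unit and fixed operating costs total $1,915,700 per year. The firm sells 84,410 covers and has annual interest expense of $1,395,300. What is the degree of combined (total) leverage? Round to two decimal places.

Contribution at this volume is 84,410 × $58.07 = $4,901,688.70.
Subtracting fixed costs: EBIT = $4,901,688.70 − $1,915,700 = $2,985,988.70. Interest = $1,395,300.00, so EBIT − I = $1,590,688.70.
Degree of total leverage = total CM / (EBIT − interest) = $4,901,688.70 / $1,590,688.70 = 3.0815.

3.08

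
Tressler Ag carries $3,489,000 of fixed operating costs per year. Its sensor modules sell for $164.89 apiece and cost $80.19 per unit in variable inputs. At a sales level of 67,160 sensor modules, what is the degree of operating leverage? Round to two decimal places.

Total contribution margin = 67,160 × $84.70 = $5,688,452.00.
Subtracting fixed costs: EBIT = $5,688,452.00 − $3,489,000 = $2,199,452.00.
Degree of operating leverage = $5,688,452.00 / $2,199,452.00 = 2.5863.

2.59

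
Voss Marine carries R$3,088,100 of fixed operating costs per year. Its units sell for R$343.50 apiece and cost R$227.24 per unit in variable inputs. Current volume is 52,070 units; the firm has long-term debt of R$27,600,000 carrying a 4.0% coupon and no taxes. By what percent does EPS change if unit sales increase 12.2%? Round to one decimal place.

At 52,070 units, contribution = 52,070 × R$116.26 = R$6,053,658.20.
EBIT = R$6,053,658.20 − R$3,088,100 = R$2,965,558.20.
Interest = R$1,104,000.00, so EBIT − I = R$1,861,558.20.
DCL = total CM / (EBIT − I) = R$6,053,658.20 / R$1,861,558.20 = 3.2519.
EPS therefore changes by 3.2519 × (+12.2%) = +39.7%.

+39.7%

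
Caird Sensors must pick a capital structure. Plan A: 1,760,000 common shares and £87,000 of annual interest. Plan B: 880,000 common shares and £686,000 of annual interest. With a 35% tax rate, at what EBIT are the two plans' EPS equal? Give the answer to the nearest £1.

Set EPS_A = EPS_B: (EBIT − £87,000)(1 − 0.35) ÷ 1,760,000 = (EBIT − £686,000)(1 − 0.35) ÷ 880,000.
Cancelling (1 − t) and cross-multiplying: 880,000·(EBIT − 87,000) = 1,760,000·(EBIT − 686,000).
Solving, EBIT = (686,000·1,760,000 − 87,000·880,000) / (1,760,000 − 880,000) = 1,130,800,000,000 / 880,000 = 1,285,000.00.

£1,285,000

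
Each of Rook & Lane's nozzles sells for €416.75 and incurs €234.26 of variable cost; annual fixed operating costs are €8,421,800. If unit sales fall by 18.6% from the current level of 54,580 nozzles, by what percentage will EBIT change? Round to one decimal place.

At 54,580 units, contribution = 54,580 × €182.49 = €9,960,304.20.
Operating income = contribution − fixed costs = €9,960,304.20 − €8,421,800 = €1,538,504.20.
So DOL = total CM / EBIT = €9,960,304.20 / €1,538,504.20 = 6.4740.
%ΔEBIT = DOL × %ΔSales = 6.4740 × -18.6% = -120.4%.

-120.4%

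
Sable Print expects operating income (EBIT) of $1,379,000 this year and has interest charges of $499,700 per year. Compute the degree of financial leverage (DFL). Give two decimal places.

Interest = $499,700.00.
Degree of financial leverage = EBIT / (EBIT − interest) = $1,379,000 / $879,300.00 = 1.5683.

1.57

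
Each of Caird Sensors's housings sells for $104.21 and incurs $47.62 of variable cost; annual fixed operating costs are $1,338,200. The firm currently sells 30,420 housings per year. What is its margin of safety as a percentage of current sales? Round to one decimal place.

Contribution margin per unit = $104.21 − $47.62 = $56.59. Break-even units = $1,338,200 ÷ $56.59 = 23,647.29; break-even revenue = 23,647.29 × $104.21 = $2,464,283.83.
Actual sales revenue = 30,420 × $104.21 = $3,170,068.20.
Margin of safety = ($3,170,068.20 − $2,464,283.83) ÷ $3,170,068.20 = 22.3%.

22.3%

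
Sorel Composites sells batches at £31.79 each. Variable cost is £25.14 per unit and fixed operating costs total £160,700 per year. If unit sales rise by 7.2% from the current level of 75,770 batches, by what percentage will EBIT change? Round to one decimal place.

+10.6%

Contribution at this volume is 75,770 × £6.65 = £503,870.50.
Subtracting fixed costs: EBIT = £503,870.50 − £160,700 = £343,170.50.
DOL = contribution ÷ EBIT = £503,870.50 ÷ £343,170.50 = 1.4683.
So EBIT moves 1.4683 × (+7.2%) = +10.6%.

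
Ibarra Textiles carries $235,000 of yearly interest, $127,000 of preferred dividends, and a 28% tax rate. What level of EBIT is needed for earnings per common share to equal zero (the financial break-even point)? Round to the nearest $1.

Grossing the preferred dividend up to pre-tax terms: $127,000 / (1 − 0.28) = $176,388.89.
EPS = 0 when EBIT covers interest plus the pre-tax preferred burden: $235,000 + $176,388.89 = $411,388.89.

$411,389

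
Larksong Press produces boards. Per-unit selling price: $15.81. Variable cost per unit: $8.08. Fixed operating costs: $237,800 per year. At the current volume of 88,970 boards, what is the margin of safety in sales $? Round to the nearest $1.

Each unit contributes $15.81 − $8.08 = $7.73. Break-even units = $237,800 ÷ $7.73 = 30,763.26; break-even revenue = 30,763.26 × $15.81 = $486,367.14.
Current sales = 88,970 × $15.81 = $1,406,615.70.
Margin of safety = $1,406,615.70 − $486,367.14 = $920,249.

$920,249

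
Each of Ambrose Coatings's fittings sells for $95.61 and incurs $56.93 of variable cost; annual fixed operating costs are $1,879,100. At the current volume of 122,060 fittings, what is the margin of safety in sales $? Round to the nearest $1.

$7,025,360

Unit CM = price − variable cost = $95.61 − $56.93 = $38.68. Break-even units = $1,879,100 ÷ $38.68 = 48,580.66; break-even revenue = 48,580.66 × $95.61 = $4,644,797.08.
Current sales = 122,060 × $95.61 = $11,670,156.60.
Margin of safety = $11,670,156.60 − $4,644,797.08 = $7,025,360.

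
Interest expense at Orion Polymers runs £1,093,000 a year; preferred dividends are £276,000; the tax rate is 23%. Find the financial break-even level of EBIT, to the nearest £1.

Grossing the preferred dividend up to pre-tax terms: £276,000 / (1 − 0.23) = £358,441.56.
Financial break-even EBIT = interest + D_p ÷ (1 − t) = £1,093,000 + £358,441.56 = £1,451,441.56.

£1,451,442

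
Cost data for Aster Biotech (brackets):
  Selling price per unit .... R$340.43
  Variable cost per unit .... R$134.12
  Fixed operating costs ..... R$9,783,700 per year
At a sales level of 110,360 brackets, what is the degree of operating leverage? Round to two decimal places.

At 110,360 units, contribution = 110,360 × R$206.31 = R$22,768,371.60.
Subtracting fixed costs: EBIT = R$22,768,371.60 − R$9,783,700 = R$12,984,671.60.
So DOL = total CM / EBIT = R$22,768,371.60 / R$12,984,671.60 = 1.7535.

1.75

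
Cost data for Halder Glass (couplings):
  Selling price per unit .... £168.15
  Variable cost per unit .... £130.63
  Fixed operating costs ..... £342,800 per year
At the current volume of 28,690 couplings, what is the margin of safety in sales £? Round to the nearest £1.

Unit CM = price − variable cost = £168.15 − £130.63 = £37.52. Break-even units = £342,800 ÷ £37.52 = 9,136.46; break-even revenue = 9,136.46 × £168.15 = £1,536,295.84.
Current sales = 28,690 × £168.15 = £4,824,223.50.
Margin of safety = £4,824,223.50 − £1,536,295.84 = £3,287,928.

£3,287,928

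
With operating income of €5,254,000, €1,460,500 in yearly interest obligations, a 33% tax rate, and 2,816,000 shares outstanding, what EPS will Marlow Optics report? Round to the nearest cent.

€0.90

Interest = €1,460,500.00, so EBT = €5,254,000 − €1,460,500.00 = €3,793,500.00.
After tax at 33%: net income = €3,793,500.00 × 0.67 = €2,541,645.00.
Per share: €2,541,645.00 / 2,816,000 shares = €0.90.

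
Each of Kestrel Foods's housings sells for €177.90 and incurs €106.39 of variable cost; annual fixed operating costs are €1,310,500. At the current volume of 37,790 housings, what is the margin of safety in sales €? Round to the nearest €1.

Contribution margin per unit = €177.90 − €106.39 = €71.51. Break-even units = €1,310,500 ÷ €71.51 = 18,326.11; break-even revenue = 18,326.11 × €177.90 = €3,260,214.66.
Actual sales revenue = 37,790 × €177.90 = €6,722,841.00.
Margin of safety = €6,722,841.00 − €3,260,214.66 = €3,462,626.

€3,462,626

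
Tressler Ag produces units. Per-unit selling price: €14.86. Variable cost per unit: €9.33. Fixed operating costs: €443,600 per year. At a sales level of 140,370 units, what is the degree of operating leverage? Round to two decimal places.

At 140,370 units, contribution = 140,370 × €5.53 = €776,246.10.
Subtracting fixed costs: EBIT = €776,246.10 − €443,600 = €332,646.10.
Degree of operating leverage = €776,246.10 / €332,646.10 = 2.3335.

2.33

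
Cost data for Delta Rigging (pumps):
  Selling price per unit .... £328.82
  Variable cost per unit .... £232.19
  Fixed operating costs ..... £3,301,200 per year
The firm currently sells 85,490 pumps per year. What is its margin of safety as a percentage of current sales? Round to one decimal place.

Each unit contributes £328.82 − £232.19 = £96.63. Break-even units = £3,301,200 ÷ £96.63 = 34,163.30; break-even revenue = 34,163.30 × £328.82 = £11,233,577.40.
Current sales = 85,490 × £328.82 = £28,110,821.80.
Margin of safety = (£28,110,821.80 − £11,233,577.40) ÷ £28,110,821.80 = 60.0%.

60.0%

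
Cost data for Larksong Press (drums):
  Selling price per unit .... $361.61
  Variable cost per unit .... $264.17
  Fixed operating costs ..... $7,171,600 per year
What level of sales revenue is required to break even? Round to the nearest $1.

$26,614,555

Contribution margin per unit = $361.61 − $264.17 = $97.44, a CM ratio of $97.44 ÷ $361.61 = 0.2695.
Break-even sales = FC ÷ CM ratio = $7,171,600 × $361.61 / $97.44 = $26,614,555.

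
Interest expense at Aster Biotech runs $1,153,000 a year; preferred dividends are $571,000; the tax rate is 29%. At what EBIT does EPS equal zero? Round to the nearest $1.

$1,957,225

Preferred dividends are paid after tax, so their pre-tax equivalent is $571,000 ÷ (1 − 0.29) = $804,225.35.
Financial break-even EBIT = interest + D_p ÷ (1 − t) = $1,153,000 + $804,225.35 = $1,957,225.35.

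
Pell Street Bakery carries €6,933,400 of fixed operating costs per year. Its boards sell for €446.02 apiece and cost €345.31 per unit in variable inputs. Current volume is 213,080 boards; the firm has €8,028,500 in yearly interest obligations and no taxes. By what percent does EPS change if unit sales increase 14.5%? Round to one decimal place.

+47.9%

Contribution at this volume is 213,080 × €100.71 = €21,459,286.80.
Subtracting fixed costs: EBIT = €21,459,286.80 − €6,933,400 = €14,525,886.80.
After interest of €8,028,500.00, pre-tax earnings = €6,497,386.80.
Degree of combined leverage = contribution ÷ (EBIT − I) = €21,459,286.80 ÷ €6,497,386.80 = 3.3028.
%ΔEPS = DCL × %ΔSales = 3.3028 × +14.5% = +47.9%.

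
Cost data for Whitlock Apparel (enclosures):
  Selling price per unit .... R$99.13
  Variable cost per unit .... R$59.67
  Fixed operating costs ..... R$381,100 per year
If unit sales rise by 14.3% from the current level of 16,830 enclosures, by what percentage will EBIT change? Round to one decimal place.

At 16,830 units, contribution = 16,830 × R$39.46 = R$664,111.80.
Subtracting fixed costs: EBIT = R$664,111.80 − R$381,100 = R$283,011.80.
So DOL = total CM / EBIT = R$664,111.80 / R$283,011.80 = 2.3466.
So EBIT moves 2.3466 × (+14.3%) = +33.6%.

+33.6%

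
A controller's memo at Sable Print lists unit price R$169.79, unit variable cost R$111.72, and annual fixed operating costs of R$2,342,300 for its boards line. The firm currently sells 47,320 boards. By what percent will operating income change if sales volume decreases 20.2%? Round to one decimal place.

Total contribution margin = 47,320 × R$58.07 = R$2,747,872.40.
EBIT = R$2,747,872.40 − R$2,342,300 = R$405,572.40.
So DOL = total CM / EBIT = R$2,747,872.40 / R$405,572.40 = 6.7753.
%ΔEBIT = DOL × %ΔSales = 6.7753 × -20.2% = -136.9%.

-136.9%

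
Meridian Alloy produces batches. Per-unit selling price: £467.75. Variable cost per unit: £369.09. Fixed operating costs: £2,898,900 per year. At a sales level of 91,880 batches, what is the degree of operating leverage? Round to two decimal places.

Contribution at this volume is 91,880 × £98.66 = £9,064,880.80.
Subtracting fixed costs: EBIT = £9,064,880.80 − £2,898,900 = £6,165,980.80.
DOL = contribution ÷ EBIT = £9,064,880.80 ÷ £6,165,980.80 = 1.4701.

1.47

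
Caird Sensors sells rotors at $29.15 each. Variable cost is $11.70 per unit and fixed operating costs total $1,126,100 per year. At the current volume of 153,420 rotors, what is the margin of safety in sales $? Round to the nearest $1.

$2,591,057

Contribution margin per unit = $29.15 − $11.70 = $17.45. Break-even units = $1,126,100 ÷ $17.45 = 64,532.95; break-even revenue = 64,532.95 × $29.15 = $1,881,135.53.
Current sales = 153,420 × $29.15 = $4,472,193.00.
Margin of safety = $4,472,193.00 − $1,881,135.53 = $2,591,057.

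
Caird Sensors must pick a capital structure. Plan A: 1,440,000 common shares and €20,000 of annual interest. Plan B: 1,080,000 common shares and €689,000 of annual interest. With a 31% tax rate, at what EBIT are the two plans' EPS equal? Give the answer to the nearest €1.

At indifference, (EBIT − 20,000)(1 − t)/1,440,000 = (EBIT − 689,000)(1 − t)/1,080,000.
The (1 − t) factor cancels: (EBIT − 20,000) × 1,080,000 = (EBIT − 689,000) × 1,440,000.
Solving, EBIT = (689,000·1,440,000 − 20,000·1,080,000) / (1,440,000 − 1,080,000) = 970,560,000,000 / 360,000 = 2,696,000.00.

€2,696,000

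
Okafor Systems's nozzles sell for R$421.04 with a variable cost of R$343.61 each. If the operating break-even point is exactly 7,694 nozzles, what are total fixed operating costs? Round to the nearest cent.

R$595,746.42

Unit CM = price − variable cost = R$421.04 − R$343.61 = R$77.43.
Since BE = FC / CM, FC = 7,694 × R$77.43 = R$595,746.42.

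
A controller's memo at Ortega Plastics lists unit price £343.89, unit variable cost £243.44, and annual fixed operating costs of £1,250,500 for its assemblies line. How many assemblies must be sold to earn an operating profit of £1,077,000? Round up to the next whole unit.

23,171 assemblies

Contribution margin per unit = £343.89 − £243.44 = £100.45.
Required volume = (fixed costs + target profit) ÷ CM = (£1,250,500 + £1,077,000) ÷ £100.45 = 23,170.73, so 23,171 assemblies.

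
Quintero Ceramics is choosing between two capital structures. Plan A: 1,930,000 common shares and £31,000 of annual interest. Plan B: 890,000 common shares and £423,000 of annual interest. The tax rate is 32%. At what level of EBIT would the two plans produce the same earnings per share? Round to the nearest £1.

£758,462

At indifference, (EBIT − 31,000)(1 − t)/1,930,000 = (EBIT − 423,000)(1 − t)/890,000.
The (1 − t) factor cancels: (EBIT − 31,000) × 890,000 = (EBIT − 423,000) × 1,930,000.
Solving, EBIT = (423,000·1,930,000 − 31,000·890,000) / (1,930,000 − 890,000) = 788,800,000,000 / 1,040,000 = 758,461.54.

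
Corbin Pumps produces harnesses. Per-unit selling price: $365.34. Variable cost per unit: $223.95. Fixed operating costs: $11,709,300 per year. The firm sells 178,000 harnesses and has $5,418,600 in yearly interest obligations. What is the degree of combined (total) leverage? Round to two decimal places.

3.13

At 178,000 units, contribution = 178,000 × $141.39 = $25,167,420.00.
Subtracting fixed costs: EBIT = $25,167,420.00 − $11,709,300 = $13,458,120.00. Interest = $5,418,600.00.
DOL = $25,167,420.00 ÷ $13,458,120.00 = 1.8701; DFL = $13,458,120.00 ÷ $8,039,520.00 = 1.6740.
DCL = DOL × DFL = 1.8701 × 1.6740 = 3.1305.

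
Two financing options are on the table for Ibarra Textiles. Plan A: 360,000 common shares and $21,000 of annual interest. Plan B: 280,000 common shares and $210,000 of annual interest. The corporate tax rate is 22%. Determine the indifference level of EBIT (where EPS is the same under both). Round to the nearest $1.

$871,500

Set EPS_A = EPS_B: (EBIT − $21,000)(1 − 0.22) ÷ 360,000 = (EBIT − $210,000)(1 − 0.22) ÷ 280,000.
The (1 − t) factor cancels: (EBIT − 21,000) × 280,000 = (EBIT − 210,000) × 360,000.
EBIT × (360,000 − 280,000) = 210,000 × 360,000 − 21,000 × 280,000 = 69,720,000,000, so EBIT = 69,720,000,000 ÷ 80,000 = 871,500.00.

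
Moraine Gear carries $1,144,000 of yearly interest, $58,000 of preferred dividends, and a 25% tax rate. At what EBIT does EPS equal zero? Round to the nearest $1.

$1,221,333

Grossing the preferred dividend up to pre-tax terms: $58,000 / (1 − 0.25) = $77,333.33.
EPS = 0 when EBIT covers interest plus the pre-tax preferred burden: $1,144,000 + $77,333.33 = $1,221,333.33.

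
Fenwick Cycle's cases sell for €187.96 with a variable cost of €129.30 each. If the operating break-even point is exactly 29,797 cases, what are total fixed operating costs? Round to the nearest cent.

Each unit contributes €187.96 − €129.30 = €58.66.
Fixed costs = break-even units × CM = 29,797 × €58.66 = €1,747,892.02.

€1,747,892.02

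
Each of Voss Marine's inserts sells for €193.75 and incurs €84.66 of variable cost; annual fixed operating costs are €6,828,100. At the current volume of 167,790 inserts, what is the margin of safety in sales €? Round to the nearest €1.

€20,382,221

Unit CM = price − variable cost = €193.75 − €84.66 = €109.09. Break-even units = €6,828,100 ÷ €109.09 = 62,591.44; break-even revenue = 62,591.44 × €193.75 = €12,127,091.16.
Actual sales revenue = 167,790 × €193.75 = €32,509,312.50.
Margin of safety = €32,509,312.50 − €12,127,091.16 = €20,382,221.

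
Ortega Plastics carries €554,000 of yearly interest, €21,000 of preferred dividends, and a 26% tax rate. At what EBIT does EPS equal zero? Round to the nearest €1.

€582,378

Grossing the preferred dividend up to pre-tax terms: €21,000 / (1 − 0.26) = €28,378.38.
EPS = 0 when EBIT covers interest plus the pre-tax preferred burden: €554,000 + €28,378.38 = €582,378.38.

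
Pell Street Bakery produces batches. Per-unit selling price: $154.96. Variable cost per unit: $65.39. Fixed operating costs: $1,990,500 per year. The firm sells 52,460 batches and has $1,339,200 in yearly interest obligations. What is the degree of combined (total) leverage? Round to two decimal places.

Total contribution margin = 52,460 × $89.57 = $4,698,842.20.
Operating income = contribution − fixed costs = $4,698,842.20 − $1,990,500 = $2,708,342.20. Interest = $1,339,200.00, so EBIT − I = $1,369,142.20.
DCL = contribution ÷ (EBIT − I) = $4,698,842.20 ÷ $1,369,142.20 = 3.4320.

3.43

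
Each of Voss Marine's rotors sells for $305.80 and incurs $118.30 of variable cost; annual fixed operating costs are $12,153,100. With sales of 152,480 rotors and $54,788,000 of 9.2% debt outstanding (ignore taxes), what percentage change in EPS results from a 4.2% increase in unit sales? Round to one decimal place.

At 152,480 units, contribution = 152,480 × $187.50 = $28,590,000.00.
EBIT = $28,590,000.00 − $12,153,100 = $16,436,900.00.
Interest = $5,040,496.00, so EBIT − I = $11,396,404.00.
Degree of combined leverage = contribution ÷ (EBIT − I) = $28,590,000.00 ÷ $11,396,404.00 = 2.5087.
%ΔEPS = DCL × %ΔSales = 2.5087 × +4.2% = +10.5%.

+10.5%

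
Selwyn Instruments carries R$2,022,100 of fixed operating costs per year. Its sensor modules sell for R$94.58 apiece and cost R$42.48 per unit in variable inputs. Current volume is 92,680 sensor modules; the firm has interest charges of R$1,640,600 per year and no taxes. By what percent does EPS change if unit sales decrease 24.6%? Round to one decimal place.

At 92,680 units, contribution = 92,680 × R$52.10 = R$4,828,628.00.
Operating income = contribution − fixed costs = R$4,828,628.00 − R$2,022,100 = R$2,806,528.00.
Interest = R$1,640,600.00, so EBIT − I = R$1,165,928.00.
Degree of combined leverage = contribution ÷ (EBIT − I) = R$4,828,628.00 ÷ R$1,165,928.00 = 4.1414.
EPS therefore changes by 4.1414 × (-24.6%) = -101.9%.

-101.9%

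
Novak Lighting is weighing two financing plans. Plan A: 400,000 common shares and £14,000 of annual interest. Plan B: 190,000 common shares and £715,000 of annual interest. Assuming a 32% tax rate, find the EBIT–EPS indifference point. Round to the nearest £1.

Set EPS_A = EPS_B: (EBIT − £14,000)(1 − 0.32) ÷ 400,000 = (EBIT − £715,000)(1 − 0.32) ÷ 190,000.
Cancelling (1 − t) and cross-multiplying: 190,000·(EBIT − 14,000) = 400,000·(EBIT − 715,000).
Solving, EBIT = (715,000·400,000 − 14,000·190,000) / (400,000 − 190,000) = 283,340,000,000 / 210,000 = 1,349,238.10.

£1,349,238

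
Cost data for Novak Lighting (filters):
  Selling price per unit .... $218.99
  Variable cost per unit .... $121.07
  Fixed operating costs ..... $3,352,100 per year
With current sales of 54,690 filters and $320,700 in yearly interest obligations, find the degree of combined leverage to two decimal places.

Contribution at this volume is 54,690 × $97.92 = $5,355,244.80.
Operating income = contribution − fixed costs = $5,355,244.80 − $3,352,100 = $2,003,144.80. Interest = $320,700.00.
DOL = $5,355,244.80 ÷ $2,003,144.80 = 2.6734; DFL = $2,003,144.80 ÷ $1,682,444.80 = 1.1906.
DCL = DOL × DFL = 2.6734 × 1.1906 = 3.1830.

3.18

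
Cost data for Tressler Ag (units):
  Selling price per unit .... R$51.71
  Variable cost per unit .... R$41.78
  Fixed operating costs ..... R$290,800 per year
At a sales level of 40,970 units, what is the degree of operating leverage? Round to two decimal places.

Contribution at this volume is 40,970 × R$9.93 = R$406,832.10.
Subtracting fixed costs: EBIT = R$406,832.10 − R$290,800 = R$116,032.10.
Degree of operating leverage = R$406,832.10 / R$116,032.10 = 3.5062.

3.51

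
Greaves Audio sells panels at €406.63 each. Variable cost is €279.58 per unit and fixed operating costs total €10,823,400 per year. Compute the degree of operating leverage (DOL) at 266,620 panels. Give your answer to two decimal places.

1.47

Total contribution margin = 266,620 × €127.05 = €33,874,071.00.
Operating income = contribution − fixed costs = €33,874,071.00 − €10,823,400 = €23,050,671.00.
Degree of operating leverage = €33,874,071.00 / €23,050,671.00 = 1.4695.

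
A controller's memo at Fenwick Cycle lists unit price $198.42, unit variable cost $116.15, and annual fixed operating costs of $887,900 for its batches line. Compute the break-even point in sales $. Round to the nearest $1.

Contribution margin per unit = $198.42 − $116.15 = $82.27, a CM ratio of $82.27 ÷ $198.42 = 0.4146.
Break-even sales = FC ÷ CM ratio = $887,900 × $198.42 / $82.27 = $2,141,450.

$2,141,450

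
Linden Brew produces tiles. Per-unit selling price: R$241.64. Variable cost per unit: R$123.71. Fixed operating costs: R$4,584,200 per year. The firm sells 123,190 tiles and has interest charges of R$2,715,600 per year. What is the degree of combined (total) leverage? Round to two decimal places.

2.01

Total contribution margin = 123,190 × R$117.93 = R$14,527,796.70.
Operating income = contribution − fixed costs = R$14,527,796.70 − R$4,584,200 = R$9,943,596.70. Interest = R$2,715,600.00, so EBIT − I = R$7,227,996.70.
DCL = contribution ÷ (EBIT − I) = R$14,527,796.70 ÷ R$7,227,996.70 = 2.0099.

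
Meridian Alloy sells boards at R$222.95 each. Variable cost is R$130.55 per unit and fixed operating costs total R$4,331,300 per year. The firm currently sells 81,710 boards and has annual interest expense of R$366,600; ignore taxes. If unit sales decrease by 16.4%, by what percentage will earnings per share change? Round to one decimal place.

-43.4%

At 81,710 units, contribution = 81,710 × R$92.40 = R$7,550,004.00.
Subtracting fixed costs: EBIT = R$7,550,004.00 − R$4,331,300 = R$3,218,704.00.
Interest = R$366,600.00, so EBIT − I = R$2,852,104.00.
DCL = total CM / (EBIT − I) = R$7,550,004.00 / R$2,852,104.00 = 2.6472.
%ΔEPS = DCL × %ΔSales = 2.6472 × -16.4% = -43.4%.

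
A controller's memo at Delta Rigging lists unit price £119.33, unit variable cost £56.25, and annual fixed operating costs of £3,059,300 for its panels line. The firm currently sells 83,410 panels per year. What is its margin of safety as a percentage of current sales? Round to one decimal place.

41.9%

Contribution margin per unit = £119.33 − £56.25 = £63.08. Break-even units = £3,059,300 ÷ £63.08 = 48,498.73; break-even revenue = 48,498.73 × £119.33 = £5,787,353.66.
Actual sales revenue = 83,410 × £119.33 = £9,953,315.30.
Margin of safety = (£9,953,315.30 − £5,787,353.66) ÷ £9,953,315.30 = 41.9%.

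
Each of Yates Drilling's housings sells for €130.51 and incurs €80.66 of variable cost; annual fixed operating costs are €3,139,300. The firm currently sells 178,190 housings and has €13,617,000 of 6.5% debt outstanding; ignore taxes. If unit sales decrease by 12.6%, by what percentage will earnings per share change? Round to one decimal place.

Total contribution margin = 178,190 × €49.85 = €8,882,771.50.
EBIT = €8,882,771.50 − €3,139,300 = €5,743,471.50.
After interest of €885,105.00, pre-tax earnings = €4,858,366.50.
Degree of combined leverage = contribution ÷ (EBIT − I) = €8,882,771.50 ÷ €4,858,366.50 = 1.8283.
EPS therefore changes by 1.8283 × (-12.6%) = -23.0%.

-23.0%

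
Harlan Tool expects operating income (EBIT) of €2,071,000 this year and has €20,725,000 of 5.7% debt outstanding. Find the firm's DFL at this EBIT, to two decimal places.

Annual interest charges come to €1,181,325.00.
Degree of financial leverage = EBIT / (EBIT − interest) = €2,071,000 / €889,675.00 = 2.3278.

2.33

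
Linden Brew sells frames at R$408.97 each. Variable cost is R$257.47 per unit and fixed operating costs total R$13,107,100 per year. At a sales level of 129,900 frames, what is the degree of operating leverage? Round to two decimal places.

Contribution at this volume is 129,900 × R$151.50 = R$19,679,850.00.
EBIT = R$19,679,850.00 − R$13,107,100 = R$6,572,750.00.
Degree of operating leverage = R$19,679,850.00 / R$6,572,750.00 = 2.9942.

2.99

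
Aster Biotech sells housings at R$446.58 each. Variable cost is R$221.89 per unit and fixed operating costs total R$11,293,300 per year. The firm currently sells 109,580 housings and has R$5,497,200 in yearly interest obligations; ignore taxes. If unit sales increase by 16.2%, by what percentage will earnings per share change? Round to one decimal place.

+50.9%

Total contribution margin = 109,580 × R$224.69 = R$24,621,530.20.
Operating income = contribution − fixed costs = R$24,621,530.20 − R$11,293,300 = R$13,328,230.20.
After interest of R$5,497,200.00, pre-tax earnings = R$7,831,030.20.
Degree of combined leverage = contribution ÷ (EBIT − I) = R$24,621,530.20 ÷ R$7,831,030.20 = 3.1441.
%ΔEPS = DCL × %ΔSales = 3.1441 × +16.2% = +50.9%.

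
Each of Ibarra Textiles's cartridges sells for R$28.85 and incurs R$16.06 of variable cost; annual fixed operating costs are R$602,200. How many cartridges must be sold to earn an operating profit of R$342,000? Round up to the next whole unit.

Each unit contributes R$28.85 − R$16.06 = R$12.79.
Need Q such that Q × R$12.79 − R$602,200 = R$342,000, i.e. Q = R$944,200 / R$12.79 = 73,823.30 → 73,824.

73,824 cartridges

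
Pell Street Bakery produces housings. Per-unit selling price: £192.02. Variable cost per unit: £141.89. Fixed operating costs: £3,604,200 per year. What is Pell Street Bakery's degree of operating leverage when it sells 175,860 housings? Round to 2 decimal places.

Contribution at this volume is 175,860 × £50.13 = £8,815,861.80.
EBIT = £8,815,861.80 − £3,604,200 = £5,211,661.80.
DOL = contribution ÷ EBIT = £8,815,861.80 ÷ £5,211,661.80 = 1.6916.

1.69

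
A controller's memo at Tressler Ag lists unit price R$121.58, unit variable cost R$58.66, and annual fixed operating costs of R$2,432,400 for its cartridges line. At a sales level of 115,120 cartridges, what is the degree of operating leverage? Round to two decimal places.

1.51

Total contribution margin = 115,120 × R$62.92 = R$7,243,350.40.
Subtracting fixed costs: EBIT = R$7,243,350.40 − R$2,432,400 = R$4,810,950.40.
Degree of operating leverage = R$7,243,350.40 / R$4,810,950.40 = 1.5056.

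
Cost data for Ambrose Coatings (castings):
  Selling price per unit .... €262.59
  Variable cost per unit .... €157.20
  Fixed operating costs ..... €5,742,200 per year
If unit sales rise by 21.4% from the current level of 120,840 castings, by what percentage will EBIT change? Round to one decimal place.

At 120,840 units, contribution = 120,840 × €105.39 = €12,735,327.60.
EBIT = €12,735,327.60 − €5,742,200 = €6,993,127.60.
Degree of operating leverage = €12,735,327.60 / €6,993,127.60 = 1.8211.
So EBIT moves 1.8211 × (+21.4%) = +39.0%.

+39.0%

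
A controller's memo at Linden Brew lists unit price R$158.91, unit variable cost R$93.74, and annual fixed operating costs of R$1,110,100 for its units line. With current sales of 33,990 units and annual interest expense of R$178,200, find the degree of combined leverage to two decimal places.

Contribution at this volume is 33,990 × R$65.17 = R$2,215,128.30.
EBIT = R$2,215,128.30 − R$1,110,100 = R$1,105,028.30. Interest = R$178,200.00.
DOL = R$2,215,128.30 ÷ R$1,105,028.30 = 2.0046; DFL = R$1,105,028.30 ÷ R$926,828.30 = 1.1923.
Combined leverage = 2.0046 × 1.1923 = 2.3901.

2.39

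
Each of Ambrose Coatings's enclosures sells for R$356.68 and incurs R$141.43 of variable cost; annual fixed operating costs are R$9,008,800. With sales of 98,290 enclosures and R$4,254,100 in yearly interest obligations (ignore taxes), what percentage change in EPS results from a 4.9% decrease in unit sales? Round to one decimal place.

Contribution at this volume is 98,290 × R$215.25 = R$21,156,922.50.
Operating income = contribution − fixed costs = R$21,156,922.50 − R$9,008,800 = R$12,148,122.50.
Interest = R$4,254,100.00, so EBIT − I = R$7,894,022.50.
DCL = total CM / (EBIT − I) = R$21,156,922.50 / R$7,894,022.50 = 2.6801.
%ΔEPS = DCL × %ΔSales = 2.6801 × -4.9% = -13.1%.

-13.1%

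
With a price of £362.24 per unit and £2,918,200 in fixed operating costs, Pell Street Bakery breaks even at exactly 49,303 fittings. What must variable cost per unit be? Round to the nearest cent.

£303.05

Contribution per unit must be FC / Q = £2,918,200 / 49,303 = £59.1891.
Hence VC = price − CM = £362.24 − £59.1891 = £303.05.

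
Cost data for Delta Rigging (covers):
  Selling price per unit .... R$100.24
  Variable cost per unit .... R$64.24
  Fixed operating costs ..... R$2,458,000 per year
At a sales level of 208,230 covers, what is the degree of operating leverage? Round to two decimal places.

At 208,230 units, contribution = 208,230 × R$36.00 = R$7,496,280.00.
Subtracting fixed costs: EBIT = R$7,496,280.00 − R$2,458,000 = R$5,038,280.00.
So DOL = total CM / EBIT = R$7,496,280.00 / R$5,038,280.00 = 1.4879.

1.49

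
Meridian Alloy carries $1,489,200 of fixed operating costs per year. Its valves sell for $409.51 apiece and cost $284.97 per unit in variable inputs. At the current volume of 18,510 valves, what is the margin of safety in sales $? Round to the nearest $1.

$2,683,272

Each unit contributes $409.51 − $284.97 = $124.54. Break-even units = $1,489,200 ÷ $124.54 = 11,957.60; break-even revenue = 11,957.60 × $409.51 = $4,896,758.41.
Actual sales revenue = 18,510 × $409.51 = $7,580,030.10.
Margin of safety = $7,580,030.10 − $4,896,758.41 = $2,683,272.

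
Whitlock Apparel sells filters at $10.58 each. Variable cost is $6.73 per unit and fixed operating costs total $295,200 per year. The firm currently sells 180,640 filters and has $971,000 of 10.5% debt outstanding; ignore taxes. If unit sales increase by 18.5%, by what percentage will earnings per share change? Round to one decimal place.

Total contribution margin = 180,640 × $3.85 = $695,464.00.
Operating income = contribution − fixed costs = $695,464.00 − $295,200 = $400,264.00.
Interest = $101,955.00, so EBIT − I = $298,309.00.
Degree of combined leverage = contribution ÷ (EBIT − I) = $695,464.00 ÷ $298,309.00 = 2.3314.
EPS therefore changes by 2.3314 × (+18.5%) = +43.1%.

+43.1%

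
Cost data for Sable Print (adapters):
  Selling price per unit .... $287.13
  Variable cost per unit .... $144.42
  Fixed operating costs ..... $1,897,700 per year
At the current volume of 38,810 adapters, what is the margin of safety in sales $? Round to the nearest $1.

Unit CM = price − variable cost = $287.13 − $144.42 = $142.71. Break-even units = $1,897,700 ÷ $142.71 = 13,297.60; break-even revenue = 13,297.60 × $287.13 = $3,818,138.89.
Current sales = 38,810 × $287.13 = $11,143,515.30.
Margin of safety = $11,143,515.30 − $3,818,138.89 = $7,325,376.

$7,325,376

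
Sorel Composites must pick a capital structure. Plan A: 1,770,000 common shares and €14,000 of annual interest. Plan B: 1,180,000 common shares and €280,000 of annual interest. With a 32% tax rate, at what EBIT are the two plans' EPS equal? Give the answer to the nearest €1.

Set EPS_A = EPS_B: (EBIT − €14,000)(1 − 0.32) ÷ 1,770,000 = (EBIT − €280,000)(1 − 0.32) ÷ 1,180,000.
Cancelling (1 − t) and cross-multiplying: 1,180,000·(EBIT − 14,000) = 1,770,000·(EBIT − 280,000).
Solving, EBIT = (280,000·1,770,000 − 14,000·1,180,000) / (1,770,000 − 1,180,000) = 479,080,000,000 / 590,000 = 812,000.00.

€812,000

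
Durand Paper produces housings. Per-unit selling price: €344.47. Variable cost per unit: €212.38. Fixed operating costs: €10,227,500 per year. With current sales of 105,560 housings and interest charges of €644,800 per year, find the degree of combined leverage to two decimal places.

Contribution at this volume is 105,560 × €132.09 = €13,943,420.40.
EBIT = €13,943,420.40 − €10,227,500 = €3,715,920.40. Interest = €644,800.00, so EBIT − I = €3,071,120.40.
Degree of total leverage = total CM / (EBIT − interest) = €13,943,420.40 / €3,071,120.40 = 4.5402.

4.54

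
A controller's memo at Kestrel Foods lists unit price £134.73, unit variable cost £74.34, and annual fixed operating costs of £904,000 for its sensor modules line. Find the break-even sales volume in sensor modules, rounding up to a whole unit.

14,970 sensor modules

Each unit contributes £134.73 − £74.34 = £60.39.
Units to break even: £904,000 ÷ £60.39 = 14,969.37, rounded up to 14,970.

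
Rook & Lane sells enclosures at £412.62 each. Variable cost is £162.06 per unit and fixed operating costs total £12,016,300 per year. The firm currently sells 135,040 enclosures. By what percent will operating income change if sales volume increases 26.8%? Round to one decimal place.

+41.6%

At 135,040 units, contribution = 135,040 × £250.56 = £33,835,622.40.
Subtracting fixed costs: EBIT = £33,835,622.40 − £12,016,300 = £21,819,322.40.
Degree of operating leverage = £33,835,622.40 / £21,819,322.40 = 1.5507.
So EBIT moves 1.5507 × (+26.8%) = +41.6%.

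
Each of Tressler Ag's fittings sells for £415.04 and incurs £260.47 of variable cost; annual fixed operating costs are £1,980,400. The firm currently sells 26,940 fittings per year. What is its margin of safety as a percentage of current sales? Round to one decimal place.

52.4%

Contribution margin per unit = £415.04 − £260.47 = £154.57. Break-even units = £1,980,400 ÷ £154.57 = 12,812.32; break-even revenue = 12,812.32 × £415.04 = £5,317,624.48.
Actual sales revenue = 26,940 × £415.04 = £11,181,177.60.
Margin of safety = (£11,181,177.60 − £5,317,624.48) ÷ £11,181,177.60 = 52.4%.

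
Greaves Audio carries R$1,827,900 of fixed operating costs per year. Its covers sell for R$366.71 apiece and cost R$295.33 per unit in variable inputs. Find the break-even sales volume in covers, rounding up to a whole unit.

25,609 covers

Each unit contributes R$366.71 − R$295.33 = R$71.38.
Break-even Q = R$1,827,900 / R$71.38 = 25,608.01 → 25,609 covers.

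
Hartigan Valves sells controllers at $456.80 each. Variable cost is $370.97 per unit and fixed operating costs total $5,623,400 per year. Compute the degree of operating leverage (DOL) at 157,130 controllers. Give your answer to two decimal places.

At 157,130 units, contribution = 157,130 × $85.83 = $13,486,467.90.
Operating income = contribution − fixed costs = $13,486,467.90 − $5,623,400 = $7,863,067.90.
DOL = contribution ÷ EBIT = $13,486,467.90 ÷ $7,863,067.90 = 1.7152.

1.72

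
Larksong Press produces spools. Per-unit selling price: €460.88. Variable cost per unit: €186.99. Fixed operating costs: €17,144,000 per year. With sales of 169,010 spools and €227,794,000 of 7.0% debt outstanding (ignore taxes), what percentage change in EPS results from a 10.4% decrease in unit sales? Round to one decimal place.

-36.5%

Contribution at this volume is 169,010 × €273.89 = €46,290,148.90.
Subtracting fixed costs: EBIT = €46,290,148.90 − €17,144,000 = €29,146,148.90.
After interest of €15,945,580.00, pre-tax earnings = €13,200,568.90.
Degree of combined leverage = contribution ÷ (EBIT − I) = €46,290,148.90 ÷ €13,200,568.90 = 3.5067.
EPS therefore changes by 3.5067 × (-10.4%) = -36.5%.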